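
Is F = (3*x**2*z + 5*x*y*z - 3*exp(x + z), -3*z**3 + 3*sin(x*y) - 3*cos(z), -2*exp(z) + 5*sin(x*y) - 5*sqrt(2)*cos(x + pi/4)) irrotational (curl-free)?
No, ∇×F = (5*x*cos(x*y) + 9*z**2 - 3*sin(z), 3*x**2 + 5*x*y - 5*y*cos(x*y) - 3*exp(x + z) - 5*sqrt(2)*sin(x + pi/4), -5*x*z + 3*y*cos(x*y))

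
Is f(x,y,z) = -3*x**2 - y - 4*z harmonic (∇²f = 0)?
No, ∇²f = -6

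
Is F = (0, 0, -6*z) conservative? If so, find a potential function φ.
Yes, F is conservative. φ = -3*z**2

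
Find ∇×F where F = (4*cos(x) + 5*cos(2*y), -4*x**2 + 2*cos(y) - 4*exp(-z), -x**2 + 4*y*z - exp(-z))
(4*z - 4*exp(-z), 2*x, -8*x + 10*sin(2*y))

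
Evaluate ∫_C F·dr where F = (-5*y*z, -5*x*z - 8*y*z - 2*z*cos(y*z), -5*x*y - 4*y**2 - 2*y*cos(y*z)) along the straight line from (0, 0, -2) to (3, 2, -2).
2*sin(4) + 92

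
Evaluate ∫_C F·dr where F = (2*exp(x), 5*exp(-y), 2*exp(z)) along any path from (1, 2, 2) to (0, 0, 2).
-2*E - 3 + 5*exp(-2)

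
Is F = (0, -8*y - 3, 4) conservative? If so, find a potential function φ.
Yes, F is conservative. φ = -4*y**2 - 3*y + 4*z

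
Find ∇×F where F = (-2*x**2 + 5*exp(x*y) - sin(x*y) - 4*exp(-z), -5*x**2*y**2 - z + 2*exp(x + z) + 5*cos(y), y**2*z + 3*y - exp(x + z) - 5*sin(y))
(2*y*z - 2*exp(x + z) - 5*cos(y) + 4, (exp(x + 2*z) + 4)*exp(-z), -10*x*y**2 - 5*x*exp(x*y) + x*cos(x*y) + 2*exp(x + z))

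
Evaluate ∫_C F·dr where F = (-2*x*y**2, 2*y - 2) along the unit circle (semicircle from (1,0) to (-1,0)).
0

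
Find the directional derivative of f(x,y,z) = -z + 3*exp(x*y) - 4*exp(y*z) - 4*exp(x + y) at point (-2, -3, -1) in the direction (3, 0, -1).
sqrt(10)*(-27*exp(11) - 12*exp(8) - 12 + exp(5))*exp(-5)/10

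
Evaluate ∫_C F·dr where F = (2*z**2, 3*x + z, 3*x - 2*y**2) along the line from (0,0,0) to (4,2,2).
94/3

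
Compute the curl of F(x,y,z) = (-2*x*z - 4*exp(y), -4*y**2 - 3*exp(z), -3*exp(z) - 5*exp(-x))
(3*exp(z), -2*x - 5*exp(-x), 4*exp(y))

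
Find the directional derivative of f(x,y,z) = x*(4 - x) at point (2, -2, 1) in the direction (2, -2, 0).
0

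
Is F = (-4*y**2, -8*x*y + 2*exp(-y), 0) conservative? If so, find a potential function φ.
Yes, F is conservative. φ = -4*x*y**2 - 2*exp(-y)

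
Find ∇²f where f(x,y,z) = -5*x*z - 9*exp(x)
-9*exp(x)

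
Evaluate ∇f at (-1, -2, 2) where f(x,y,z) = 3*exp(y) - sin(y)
(0, 3*exp(-2) - cos(2), 0)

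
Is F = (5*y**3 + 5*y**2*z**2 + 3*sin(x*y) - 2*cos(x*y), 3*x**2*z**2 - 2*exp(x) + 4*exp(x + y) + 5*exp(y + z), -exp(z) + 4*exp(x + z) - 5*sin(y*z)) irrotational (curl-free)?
No, ∇×F = (-6*x**2*z - 5*z*cos(y*z) - 5*exp(y + z), 10*y**2*z - 4*exp(x + z), 6*x*z**2 - 2*x*sin(x*y) - 3*x*cos(x*y) - 15*y**2 - 10*y*z**2 - 2*exp(x) + 4*exp(x + y))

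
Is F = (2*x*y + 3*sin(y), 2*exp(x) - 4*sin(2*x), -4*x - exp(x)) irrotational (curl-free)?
No, ∇×F = (0, exp(x) + 4, -2*x + 2*exp(x) - 8*cos(2*x) - 3*cos(y))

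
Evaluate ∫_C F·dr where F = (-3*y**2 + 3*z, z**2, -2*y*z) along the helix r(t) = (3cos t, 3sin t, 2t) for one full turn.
132*pi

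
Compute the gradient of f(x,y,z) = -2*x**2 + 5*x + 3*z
(5 - 4*x, 0, 3)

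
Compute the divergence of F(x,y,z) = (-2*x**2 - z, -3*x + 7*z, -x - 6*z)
-4*x - 6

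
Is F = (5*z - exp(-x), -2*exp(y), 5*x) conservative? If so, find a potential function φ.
Yes, F is conservative. φ = 5*x*z - 2*exp(y) + exp(-x)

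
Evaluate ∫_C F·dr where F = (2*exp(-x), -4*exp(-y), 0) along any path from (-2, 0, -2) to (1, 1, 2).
-4 + 2*exp(-1) + 2*exp(2)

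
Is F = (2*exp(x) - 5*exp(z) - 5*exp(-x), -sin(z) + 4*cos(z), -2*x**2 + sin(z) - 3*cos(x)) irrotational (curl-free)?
No, ∇×F = (4*sin(z) + cos(z), 4*x - 5*exp(z) - 3*sin(x), 0)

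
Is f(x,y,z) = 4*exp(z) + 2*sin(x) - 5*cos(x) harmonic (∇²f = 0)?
No, ∇²f = 4*exp(z) - 2*sin(x) + 5*cos(x)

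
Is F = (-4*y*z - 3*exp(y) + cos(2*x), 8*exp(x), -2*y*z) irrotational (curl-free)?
No, ∇×F = (-2*z, -4*y, 4*z + 8*exp(x) + 3*exp(y))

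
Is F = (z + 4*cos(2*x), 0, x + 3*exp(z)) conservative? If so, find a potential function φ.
Yes, F is conservative. φ = x*z + 3*exp(z) + 2*sin(2*x)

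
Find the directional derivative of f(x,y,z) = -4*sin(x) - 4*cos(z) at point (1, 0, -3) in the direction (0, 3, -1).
2*sqrt(10)*sin(3)/5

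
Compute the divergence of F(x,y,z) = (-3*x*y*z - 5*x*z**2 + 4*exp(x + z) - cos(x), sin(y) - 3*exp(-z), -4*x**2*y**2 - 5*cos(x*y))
-3*y*z - 5*z**2 + 4*exp(x + z) + sin(x) + cos(y)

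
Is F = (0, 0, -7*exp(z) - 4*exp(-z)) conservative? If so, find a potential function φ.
Yes, F is conservative. φ = -7*exp(z) + 4*exp(-z)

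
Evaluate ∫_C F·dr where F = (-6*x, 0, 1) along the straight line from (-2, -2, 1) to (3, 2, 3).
-13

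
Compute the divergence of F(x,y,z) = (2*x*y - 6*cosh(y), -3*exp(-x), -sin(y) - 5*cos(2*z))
2*y + 10*sin(2*z)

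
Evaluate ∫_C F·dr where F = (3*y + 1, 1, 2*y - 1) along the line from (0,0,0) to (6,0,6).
0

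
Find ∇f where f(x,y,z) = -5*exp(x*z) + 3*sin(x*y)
(3*y*cos(x*y) - 5*z*exp(x*z), 3*x*cos(x*y), -5*x*exp(x*z))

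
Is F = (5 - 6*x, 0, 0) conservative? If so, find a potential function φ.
Yes, F is conservative. φ = x*(5 - 3*x)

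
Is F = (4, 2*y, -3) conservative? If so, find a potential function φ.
Yes, F is conservative. φ = 4*x + y**2 - 3*z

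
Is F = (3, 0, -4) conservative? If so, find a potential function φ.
Yes, F is conservative. φ = 3*x - 4*z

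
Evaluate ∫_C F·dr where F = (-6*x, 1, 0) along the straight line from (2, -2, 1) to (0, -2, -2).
12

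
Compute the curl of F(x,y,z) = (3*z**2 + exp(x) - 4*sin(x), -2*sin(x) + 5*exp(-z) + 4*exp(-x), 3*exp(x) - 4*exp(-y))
(5*exp(-z) + 4*exp(-y), 6*z - 3*exp(x), -2*cos(x) - 4*exp(-x))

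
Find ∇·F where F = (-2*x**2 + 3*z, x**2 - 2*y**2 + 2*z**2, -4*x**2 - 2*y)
-4*x - 4*y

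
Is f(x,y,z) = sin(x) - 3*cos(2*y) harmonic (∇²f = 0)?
No, ∇²f = -sin(x) + 12*cos(2*y)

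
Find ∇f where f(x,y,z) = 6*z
(0, 0, 6)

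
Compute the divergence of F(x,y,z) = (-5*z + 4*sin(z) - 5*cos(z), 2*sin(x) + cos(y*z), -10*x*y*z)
-10*x*y - z*sin(y*z)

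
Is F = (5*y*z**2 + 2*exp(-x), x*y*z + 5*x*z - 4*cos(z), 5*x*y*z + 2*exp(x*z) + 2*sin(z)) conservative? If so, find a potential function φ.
No, ∇×F = (-x*y + 5*x*z - 5*x - 4*sin(z), z*(5*y - 2*exp(x*z)), z*(y - 5*z + 5)) ≠ 0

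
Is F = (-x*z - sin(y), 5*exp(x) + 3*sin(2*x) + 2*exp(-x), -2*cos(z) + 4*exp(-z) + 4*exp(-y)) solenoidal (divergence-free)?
No, ∇·F = -z + 2*sin(z) - 4*exp(-z)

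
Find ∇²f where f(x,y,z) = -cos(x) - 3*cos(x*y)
3*x**2*cos(x*y) + 3*y**2*cos(x*y) + cos(x)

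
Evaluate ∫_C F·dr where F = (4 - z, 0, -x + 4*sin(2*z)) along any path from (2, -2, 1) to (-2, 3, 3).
-8 - 2*cos(6) + 2*cos(2)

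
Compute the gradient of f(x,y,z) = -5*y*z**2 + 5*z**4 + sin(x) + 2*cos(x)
(-2*sin(x) + cos(x), -5*z**2, 10*z*(-y + 2*z**2))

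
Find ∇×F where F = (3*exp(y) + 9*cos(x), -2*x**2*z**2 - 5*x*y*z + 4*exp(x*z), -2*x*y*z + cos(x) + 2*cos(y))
(4*x**2*z + 5*x*y - 2*x*z - 4*x*exp(x*z) - 2*sin(y), 2*y*z + sin(x), -4*x*z**2 - 5*y*z + 4*z*exp(x*z) - 3*exp(y))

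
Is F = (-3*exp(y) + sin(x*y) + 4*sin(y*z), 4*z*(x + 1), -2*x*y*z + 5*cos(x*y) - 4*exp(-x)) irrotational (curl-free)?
No, ∇×F = (-2*x*z - 5*x*sin(x*y) - 4*x - 4, (y*(2*z + 5*sin(x*y) + 4*cos(y*z))*exp(x) - 4)*exp(-x), -x*cos(x*y) - 4*z*cos(y*z) + 4*z + 3*exp(y))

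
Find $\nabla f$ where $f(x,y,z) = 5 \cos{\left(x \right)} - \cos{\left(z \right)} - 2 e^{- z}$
(-5*sin(x), 0, sin(z) + 2*exp(-z))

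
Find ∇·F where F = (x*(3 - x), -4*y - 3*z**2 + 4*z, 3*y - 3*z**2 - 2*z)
-2*x - 6*z - 3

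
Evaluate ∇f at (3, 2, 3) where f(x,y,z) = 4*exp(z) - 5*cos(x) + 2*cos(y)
(5*sin(3), -2*sin(2), 4*exp(3))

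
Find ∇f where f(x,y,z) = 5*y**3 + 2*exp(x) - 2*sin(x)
(2*exp(x) - 2*cos(x), 15*y**2, 0)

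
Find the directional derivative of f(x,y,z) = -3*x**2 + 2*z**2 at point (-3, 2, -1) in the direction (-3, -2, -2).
-46*sqrt(17)/17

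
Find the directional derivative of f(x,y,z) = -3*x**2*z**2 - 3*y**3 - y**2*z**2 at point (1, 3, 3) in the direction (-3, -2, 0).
432*sqrt(13)/13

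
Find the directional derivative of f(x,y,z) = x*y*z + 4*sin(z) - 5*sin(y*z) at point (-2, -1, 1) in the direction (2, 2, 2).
sqrt(3)*(-1 + 4*cos(1))/3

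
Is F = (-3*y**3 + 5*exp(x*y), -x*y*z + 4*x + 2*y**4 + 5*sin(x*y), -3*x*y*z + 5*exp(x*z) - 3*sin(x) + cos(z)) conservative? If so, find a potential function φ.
No, ∇×F = (x*(y - 3*z), 3*y*z - 5*z*exp(x*z) + 3*cos(x), -5*x*exp(x*y) + 9*y**2 - y*z + 5*y*cos(x*y) + 4) ≠ 0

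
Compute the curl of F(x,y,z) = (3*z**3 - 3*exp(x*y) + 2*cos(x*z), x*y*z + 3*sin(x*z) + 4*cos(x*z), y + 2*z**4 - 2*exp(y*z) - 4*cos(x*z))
(-x*y + 4*x*sin(x*z) - 3*x*cos(x*z) - 2*z*exp(y*z) + 1, -2*x*sin(x*z) + 9*z**2 - 4*z*sin(x*z), 3*x*exp(x*y) + y*z - 4*z*sin(x*z) + 3*z*cos(x*z))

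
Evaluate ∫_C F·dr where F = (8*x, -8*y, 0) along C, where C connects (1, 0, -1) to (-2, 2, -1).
-4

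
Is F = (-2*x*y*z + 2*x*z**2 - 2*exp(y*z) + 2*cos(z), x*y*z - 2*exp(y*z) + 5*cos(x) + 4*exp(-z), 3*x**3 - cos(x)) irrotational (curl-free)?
No, ∇×F = (-x*y + 2*y*exp(y*z) + 4*exp(-z), -9*x**2 - 2*x*y + 4*x*z - 2*y*exp(y*z) - sin(x) - 2*sin(z), 2*x*z + y*z + 2*z*exp(y*z) - 5*sin(x))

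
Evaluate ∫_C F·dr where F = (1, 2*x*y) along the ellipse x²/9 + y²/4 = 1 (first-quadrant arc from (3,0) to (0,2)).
5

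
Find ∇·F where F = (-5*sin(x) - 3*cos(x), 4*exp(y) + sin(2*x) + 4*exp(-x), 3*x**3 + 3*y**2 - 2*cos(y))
4*exp(y) + 3*sin(x) - 5*cos(x)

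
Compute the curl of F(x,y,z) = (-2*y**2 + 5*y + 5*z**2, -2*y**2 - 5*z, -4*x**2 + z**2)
(5, 8*x + 10*z, 4*y - 5)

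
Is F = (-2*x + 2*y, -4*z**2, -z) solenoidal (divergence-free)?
No, ∇·F = -3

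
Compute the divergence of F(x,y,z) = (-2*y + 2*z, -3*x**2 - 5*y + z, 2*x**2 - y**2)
-5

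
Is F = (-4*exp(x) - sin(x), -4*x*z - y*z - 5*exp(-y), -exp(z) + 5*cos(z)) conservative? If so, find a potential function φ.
No, ∇×F = (4*x + y, 0, -4*z) ≠ 0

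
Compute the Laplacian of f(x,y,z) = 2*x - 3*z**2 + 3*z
-6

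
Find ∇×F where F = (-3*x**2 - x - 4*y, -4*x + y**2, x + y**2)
(2*y, -1, 0)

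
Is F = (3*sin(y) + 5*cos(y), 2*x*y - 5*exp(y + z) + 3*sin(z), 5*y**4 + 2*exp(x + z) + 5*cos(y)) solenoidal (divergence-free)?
No, ∇·F = 2*x + 2*exp(x + z) - 5*exp(y + z)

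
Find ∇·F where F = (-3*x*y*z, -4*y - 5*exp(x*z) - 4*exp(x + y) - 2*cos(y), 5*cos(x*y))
-3*y*z - 4*exp(x + y) + 2*sin(y) - 4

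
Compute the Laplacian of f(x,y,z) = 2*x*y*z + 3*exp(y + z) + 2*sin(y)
6*exp(y + z) - 2*sin(y)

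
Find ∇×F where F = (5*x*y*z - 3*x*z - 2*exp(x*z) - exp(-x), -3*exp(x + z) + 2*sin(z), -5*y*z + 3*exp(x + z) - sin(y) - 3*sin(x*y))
(-3*x*cos(x*y) - 5*z + 3*exp(x + z) - cos(y) - 2*cos(z), 5*x*y - 2*x*exp(x*z) - 3*x + 3*y*cos(x*y) - 3*exp(x + z), -5*x*z - 3*exp(x + z))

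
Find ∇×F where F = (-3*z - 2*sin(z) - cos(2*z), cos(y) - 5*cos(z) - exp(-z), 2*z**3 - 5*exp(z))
(-5*sin(z) - exp(-z), 2*sin(2*z) - 2*cos(z) - 3, 0)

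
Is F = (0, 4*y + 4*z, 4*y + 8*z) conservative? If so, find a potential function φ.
Yes, F is conservative. φ = 2*y**2 + 4*y*z + 4*z**2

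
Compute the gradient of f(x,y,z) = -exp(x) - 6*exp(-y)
(-exp(x), 6*exp(-y), 0)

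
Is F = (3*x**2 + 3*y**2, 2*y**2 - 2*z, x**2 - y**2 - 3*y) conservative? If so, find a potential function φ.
No, ∇×F = (-2*y - 1, -2*x, -6*y) ≠ 0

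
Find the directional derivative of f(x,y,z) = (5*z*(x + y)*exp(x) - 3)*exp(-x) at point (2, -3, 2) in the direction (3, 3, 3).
sqrt(3)*(1 + 5*exp(2))*exp(-2)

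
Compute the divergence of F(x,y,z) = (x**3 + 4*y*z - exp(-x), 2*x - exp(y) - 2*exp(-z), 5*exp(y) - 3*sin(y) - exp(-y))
3*x**2 - exp(y) + exp(-x)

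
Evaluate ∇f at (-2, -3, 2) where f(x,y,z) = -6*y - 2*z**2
(0, -6, -8)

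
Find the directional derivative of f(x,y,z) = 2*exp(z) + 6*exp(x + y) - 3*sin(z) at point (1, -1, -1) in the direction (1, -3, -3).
3*sqrt(19)*(-4*E - 2 + 3*E*cos(1))*exp(-1)/19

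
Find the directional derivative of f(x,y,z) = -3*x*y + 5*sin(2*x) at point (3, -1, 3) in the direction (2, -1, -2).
5 + 20*cos(6)/3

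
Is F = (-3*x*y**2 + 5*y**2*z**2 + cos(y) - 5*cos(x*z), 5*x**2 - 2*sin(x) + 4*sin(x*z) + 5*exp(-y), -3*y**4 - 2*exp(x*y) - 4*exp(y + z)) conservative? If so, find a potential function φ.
No, ∇×F = (-2*x*exp(x*y) - 4*x*cos(x*z) - 12*y**3 - 4*exp(y + z), 5*x*sin(x*z) + 10*y**2*z + 2*y*exp(x*y), 6*x*y + 10*x - 10*y*z**2 + 4*z*cos(x*z) + sin(y) - 2*cos(x)) ≠ 0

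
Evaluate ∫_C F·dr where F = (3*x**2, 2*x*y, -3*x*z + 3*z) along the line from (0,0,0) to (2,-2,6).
-14/3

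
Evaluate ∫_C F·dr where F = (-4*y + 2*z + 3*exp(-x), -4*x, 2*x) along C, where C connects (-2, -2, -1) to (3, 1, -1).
-6 - 3*exp(-3) + 3*exp(2)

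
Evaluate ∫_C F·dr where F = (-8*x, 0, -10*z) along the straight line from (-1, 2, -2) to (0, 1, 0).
24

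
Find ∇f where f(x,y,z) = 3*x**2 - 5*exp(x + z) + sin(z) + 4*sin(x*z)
(6*x + 4*z*cos(x*z) - 5*exp(x + z), 0, 4*x*cos(x*z) - 5*exp(x + z) + cos(z))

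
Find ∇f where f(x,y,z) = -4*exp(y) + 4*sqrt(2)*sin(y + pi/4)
(0, -4*exp(y) + 4*sqrt(2)*cos(y + pi/4), 0)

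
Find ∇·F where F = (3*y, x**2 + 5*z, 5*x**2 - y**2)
0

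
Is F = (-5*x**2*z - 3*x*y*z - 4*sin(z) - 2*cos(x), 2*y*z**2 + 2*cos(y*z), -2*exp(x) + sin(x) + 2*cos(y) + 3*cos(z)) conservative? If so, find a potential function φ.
No, ∇×F = (-4*y*z + 2*y*sin(y*z) - 2*sin(y), -5*x**2 - 3*x*y + 2*exp(x) - cos(x) - 4*cos(z), 3*x*z) ≠ 0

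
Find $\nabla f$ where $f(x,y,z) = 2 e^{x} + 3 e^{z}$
(2*exp(x), 0, 3*exp(z))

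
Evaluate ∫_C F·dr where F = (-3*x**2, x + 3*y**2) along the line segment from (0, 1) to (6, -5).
-360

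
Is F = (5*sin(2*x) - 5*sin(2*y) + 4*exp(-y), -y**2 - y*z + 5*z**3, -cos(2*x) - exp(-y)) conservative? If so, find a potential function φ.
No, ∇×F = (y - 15*z**2 + exp(-y), -2*sin(2*x), 10*cos(2*y) + 4*exp(-y)) ≠ 0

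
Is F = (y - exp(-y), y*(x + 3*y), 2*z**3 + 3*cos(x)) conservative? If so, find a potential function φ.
No, ∇×F = (0, 3*sin(x), y - 1 - exp(-y)) ≠ 0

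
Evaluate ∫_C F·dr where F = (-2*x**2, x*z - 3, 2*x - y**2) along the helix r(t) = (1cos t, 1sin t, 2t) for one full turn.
2*pi*(-1 + pi)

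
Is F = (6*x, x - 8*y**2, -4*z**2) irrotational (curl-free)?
No, ∇×F = (0, 0, 1)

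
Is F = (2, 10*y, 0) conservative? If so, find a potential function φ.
Yes, F is conservative. φ = 2*x + 5*y**2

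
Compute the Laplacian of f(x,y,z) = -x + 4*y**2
8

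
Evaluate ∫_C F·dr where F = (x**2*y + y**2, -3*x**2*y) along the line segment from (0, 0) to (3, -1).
-25/2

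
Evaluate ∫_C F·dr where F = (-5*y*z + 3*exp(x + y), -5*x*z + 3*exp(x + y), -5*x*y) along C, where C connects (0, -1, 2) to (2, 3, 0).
-(3 - 3*exp(6))*exp(-1)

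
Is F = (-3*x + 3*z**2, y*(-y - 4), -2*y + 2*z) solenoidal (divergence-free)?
No, ∇·F = -2*y - 5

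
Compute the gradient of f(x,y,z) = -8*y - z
(0, -8, -1)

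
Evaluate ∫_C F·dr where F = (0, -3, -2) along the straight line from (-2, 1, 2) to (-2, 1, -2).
8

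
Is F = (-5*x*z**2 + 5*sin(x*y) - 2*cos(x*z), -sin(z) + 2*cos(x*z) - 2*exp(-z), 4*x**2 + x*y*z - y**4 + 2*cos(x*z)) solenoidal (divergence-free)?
No, ∇·F = x*y - 2*x*sin(x*z) + 5*y*cos(x*y) - 5*z**2 + 2*z*sin(x*z)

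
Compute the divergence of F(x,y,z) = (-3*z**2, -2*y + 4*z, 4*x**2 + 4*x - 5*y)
-2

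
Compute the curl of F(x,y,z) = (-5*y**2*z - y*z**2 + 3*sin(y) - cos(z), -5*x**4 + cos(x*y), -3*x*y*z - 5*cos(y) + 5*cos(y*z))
(-3*x*z - 5*z*sin(y*z) + 5*sin(y), -5*y**2 + y*z + sin(z), -20*x**3 + 10*y*z - y*sin(x*y) + z**2 - 3*cos(y))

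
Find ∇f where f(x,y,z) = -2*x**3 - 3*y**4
(-6*x**2, -12*y**3, 0)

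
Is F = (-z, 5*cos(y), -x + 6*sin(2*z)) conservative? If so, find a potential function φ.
Yes, F is conservative. φ = -x*z + 5*sin(y) - 3*cos(2*z)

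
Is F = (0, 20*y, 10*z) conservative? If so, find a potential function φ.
Yes, F is conservative. φ = 10*y**2 + 5*z**2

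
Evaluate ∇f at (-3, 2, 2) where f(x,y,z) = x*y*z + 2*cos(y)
(4, -6 - 2*sin(2), -6)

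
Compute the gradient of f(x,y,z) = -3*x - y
(-3, -1, 0)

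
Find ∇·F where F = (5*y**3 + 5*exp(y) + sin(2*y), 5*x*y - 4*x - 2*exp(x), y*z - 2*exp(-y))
5*x + y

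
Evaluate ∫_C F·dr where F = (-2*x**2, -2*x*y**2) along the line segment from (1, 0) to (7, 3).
-327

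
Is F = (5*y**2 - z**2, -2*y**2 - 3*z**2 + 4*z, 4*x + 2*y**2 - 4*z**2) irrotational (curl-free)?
No, ∇×F = (4*y + 6*z - 4, -2*z - 4, -10*y)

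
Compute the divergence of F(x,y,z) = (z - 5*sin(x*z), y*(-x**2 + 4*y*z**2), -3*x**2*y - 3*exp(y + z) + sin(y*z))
-x**2 + 8*y*z**2 + y*cos(y*z) - 5*z*cos(x*z) - 3*exp(y + z)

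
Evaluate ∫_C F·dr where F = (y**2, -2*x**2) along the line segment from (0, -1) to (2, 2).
-6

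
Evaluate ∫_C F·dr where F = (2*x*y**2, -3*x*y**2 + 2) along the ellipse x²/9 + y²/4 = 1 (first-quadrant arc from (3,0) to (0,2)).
-9*pi/2 - 14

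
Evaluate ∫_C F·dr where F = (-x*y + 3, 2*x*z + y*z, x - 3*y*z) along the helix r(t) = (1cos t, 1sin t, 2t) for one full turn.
pi*(4*pi + 23)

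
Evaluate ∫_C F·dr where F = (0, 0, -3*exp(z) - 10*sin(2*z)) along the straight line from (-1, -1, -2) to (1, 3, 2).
-6*sinh(2)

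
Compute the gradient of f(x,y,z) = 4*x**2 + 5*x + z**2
(8*x + 5, 0, 2*z)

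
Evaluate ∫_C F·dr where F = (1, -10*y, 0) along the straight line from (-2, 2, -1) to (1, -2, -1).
3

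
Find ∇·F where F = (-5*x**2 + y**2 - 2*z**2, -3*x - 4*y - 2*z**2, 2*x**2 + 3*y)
-10*x - 4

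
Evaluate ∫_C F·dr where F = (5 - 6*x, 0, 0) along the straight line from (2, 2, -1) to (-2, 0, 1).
-20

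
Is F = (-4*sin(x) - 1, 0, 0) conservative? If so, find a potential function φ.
Yes, F is conservative. φ = -x + 4*cos(x)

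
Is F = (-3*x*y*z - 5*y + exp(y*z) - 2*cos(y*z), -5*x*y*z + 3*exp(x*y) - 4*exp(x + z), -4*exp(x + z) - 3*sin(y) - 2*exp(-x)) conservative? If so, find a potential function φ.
No, ∇×F = (5*x*y + 4*exp(x + z) - 3*cos(y), -3*x*y + y*exp(y*z) + 2*y*sin(y*z) + 4*exp(x + z) - 2*exp(-x), 3*x*z - 5*y*z + 3*y*exp(x*y) - z*exp(y*z) - 2*z*sin(y*z) - 4*exp(x + z) + 5) ≠ 0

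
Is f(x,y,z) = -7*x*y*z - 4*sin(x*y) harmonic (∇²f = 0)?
No, ∇²f = 4*(x**2 + y**2)*sin(x*y)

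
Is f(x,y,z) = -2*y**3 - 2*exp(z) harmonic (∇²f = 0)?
No, ∇²f = -12*y - 2*exp(z)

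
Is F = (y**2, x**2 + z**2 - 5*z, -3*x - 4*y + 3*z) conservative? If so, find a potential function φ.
No, ∇×F = (1 - 2*z, 3, 2*x - 2*y) ≠ 0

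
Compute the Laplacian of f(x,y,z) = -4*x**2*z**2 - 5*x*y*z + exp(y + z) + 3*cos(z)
-8*x**2 - 8*z**2 + 2*exp(y + z) - 3*cos(z)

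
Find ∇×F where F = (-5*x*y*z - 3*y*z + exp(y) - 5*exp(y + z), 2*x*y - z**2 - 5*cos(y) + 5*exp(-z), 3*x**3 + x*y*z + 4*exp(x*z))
(x*z + 2*z + 5*exp(-z), -9*x**2 - 5*x*y - y*z - 3*y - 4*z*exp(x*z) - 5*exp(y + z), 5*x*z + 2*y + 3*z - exp(y) + 5*exp(y + z))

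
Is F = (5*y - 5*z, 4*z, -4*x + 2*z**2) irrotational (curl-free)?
No, ∇×F = (-4, -1, -5)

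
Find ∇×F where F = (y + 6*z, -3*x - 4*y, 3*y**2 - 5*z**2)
(6*y, 6, -4)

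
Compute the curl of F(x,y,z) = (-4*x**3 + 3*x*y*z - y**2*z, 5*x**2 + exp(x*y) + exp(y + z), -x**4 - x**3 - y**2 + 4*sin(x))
(-2*y - exp(y + z), 4*x**3 + 3*x**2 + 3*x*y - y**2 - 4*cos(x), -3*x*z + 10*x + 2*y*z + y*exp(x*y))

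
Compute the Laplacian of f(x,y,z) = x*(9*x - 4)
18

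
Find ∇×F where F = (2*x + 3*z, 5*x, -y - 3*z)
(-1, 3, 5)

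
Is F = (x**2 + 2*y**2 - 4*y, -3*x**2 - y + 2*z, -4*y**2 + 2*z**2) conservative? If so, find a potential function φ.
No, ∇×F = (-8*y - 2, 0, -6*x - 4*y + 4) ≠ 0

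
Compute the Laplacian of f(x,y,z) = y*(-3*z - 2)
0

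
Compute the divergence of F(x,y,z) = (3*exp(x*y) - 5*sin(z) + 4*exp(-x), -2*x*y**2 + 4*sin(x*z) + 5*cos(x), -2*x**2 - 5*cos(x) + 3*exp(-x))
-4*x*y + 3*y*exp(x*y) - 4*exp(-x)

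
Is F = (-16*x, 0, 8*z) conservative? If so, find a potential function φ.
Yes, F is conservative. φ = -8*x**2 + 4*z**2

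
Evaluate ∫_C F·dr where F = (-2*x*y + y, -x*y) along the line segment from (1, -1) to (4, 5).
-72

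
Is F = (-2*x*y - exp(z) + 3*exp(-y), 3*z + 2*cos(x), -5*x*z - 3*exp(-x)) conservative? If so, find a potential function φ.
No, ∇×F = (-3, 5*z - exp(z) - 3*exp(-x), 2*x - 2*sin(x) + 3*exp(-y)) ≠ 0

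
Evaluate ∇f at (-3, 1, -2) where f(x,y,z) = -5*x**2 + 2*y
(30, 2, 0)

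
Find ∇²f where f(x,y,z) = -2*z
0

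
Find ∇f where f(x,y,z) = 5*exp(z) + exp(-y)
(0, -exp(-y), 5*exp(z))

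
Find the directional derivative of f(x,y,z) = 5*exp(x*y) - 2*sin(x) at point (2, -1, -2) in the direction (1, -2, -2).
-25*exp(-2)/3 - 2*cos(2)/3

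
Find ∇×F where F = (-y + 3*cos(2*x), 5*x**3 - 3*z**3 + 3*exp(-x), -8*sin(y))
(9*z**2 - 8*cos(y), 0, 15*x**2 + 1 - 3*exp(-x))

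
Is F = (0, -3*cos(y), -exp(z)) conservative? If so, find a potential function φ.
Yes, F is conservative. φ = -exp(z) - 3*sin(y)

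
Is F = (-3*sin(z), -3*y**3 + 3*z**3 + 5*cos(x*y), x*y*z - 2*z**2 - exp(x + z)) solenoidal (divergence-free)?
No, ∇·F = x*y - 5*x*sin(x*y) - 9*y**2 - 4*z - exp(x + z)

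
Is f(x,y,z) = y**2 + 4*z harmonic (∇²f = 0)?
No, ∇²f = 2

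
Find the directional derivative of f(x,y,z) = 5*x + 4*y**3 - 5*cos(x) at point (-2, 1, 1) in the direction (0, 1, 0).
12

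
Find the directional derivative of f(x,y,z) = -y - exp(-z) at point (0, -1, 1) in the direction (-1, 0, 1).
sqrt(2)*exp(-1)/2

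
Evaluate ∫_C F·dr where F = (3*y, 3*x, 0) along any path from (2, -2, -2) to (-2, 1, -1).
6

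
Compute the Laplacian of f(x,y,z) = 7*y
0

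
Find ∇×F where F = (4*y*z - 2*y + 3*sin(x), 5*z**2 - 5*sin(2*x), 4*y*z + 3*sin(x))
(-6*z, 4*y - 3*cos(x), -4*z - 10*cos(2*x) + 2)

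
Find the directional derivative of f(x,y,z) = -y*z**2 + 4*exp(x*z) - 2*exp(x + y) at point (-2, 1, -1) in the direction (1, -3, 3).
sqrt(19)*(-28*exp(3) + 4 + 9*E)*exp(-1)/19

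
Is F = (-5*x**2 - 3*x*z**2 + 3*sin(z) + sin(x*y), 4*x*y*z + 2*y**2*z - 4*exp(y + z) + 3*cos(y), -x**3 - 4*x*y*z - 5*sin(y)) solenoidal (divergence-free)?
No, ∇·F = -4*x*y + 4*x*z - 10*x + 4*y*z + y*cos(x*y) - 3*z**2 - 4*exp(y + z) - 3*sin(y)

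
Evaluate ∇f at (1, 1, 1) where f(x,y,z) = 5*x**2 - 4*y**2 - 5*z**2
(10, -8, -10)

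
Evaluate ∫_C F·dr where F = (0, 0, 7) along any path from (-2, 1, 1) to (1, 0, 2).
7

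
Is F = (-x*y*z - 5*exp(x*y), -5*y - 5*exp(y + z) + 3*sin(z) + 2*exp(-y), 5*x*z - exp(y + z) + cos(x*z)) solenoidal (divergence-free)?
No, ∇·F = -x*sin(x*z) + 5*x - y*z - 5*y*exp(x*y) - 6*exp(y + z) - 5 - 2*exp(-y)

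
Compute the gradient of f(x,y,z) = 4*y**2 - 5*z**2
(0, 8*y, -10*z)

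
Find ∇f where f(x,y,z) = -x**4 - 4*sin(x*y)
(-4*x**3 - 4*y*cos(x*y), -4*x*cos(x*y), 0)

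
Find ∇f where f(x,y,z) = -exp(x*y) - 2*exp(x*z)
(-y*exp(x*y) - 2*z*exp(x*z), -x*exp(x*y), -2*x*exp(x*z))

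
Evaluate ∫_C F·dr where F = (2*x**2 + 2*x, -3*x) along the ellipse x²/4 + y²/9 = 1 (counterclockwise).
-18*pi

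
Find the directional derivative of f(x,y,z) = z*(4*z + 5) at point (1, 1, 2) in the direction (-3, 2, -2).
-42*sqrt(17)/17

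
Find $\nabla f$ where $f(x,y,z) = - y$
(0, -1, 0)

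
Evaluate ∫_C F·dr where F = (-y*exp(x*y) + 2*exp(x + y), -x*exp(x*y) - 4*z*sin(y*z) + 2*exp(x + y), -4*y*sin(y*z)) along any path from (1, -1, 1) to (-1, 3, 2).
-4*cos(1) - 2 - exp(-3) + exp(-1) + 4*cos(6) + 2*exp(2)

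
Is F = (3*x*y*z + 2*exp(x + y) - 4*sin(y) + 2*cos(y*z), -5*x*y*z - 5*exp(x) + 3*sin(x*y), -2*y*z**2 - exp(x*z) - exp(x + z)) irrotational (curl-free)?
No, ∇×F = (5*x*y - 2*z**2, 3*x*y - 2*y*sin(y*z) + z*exp(x*z) + exp(x + z), -3*x*z - 5*y*z + 3*y*cos(x*y) + 2*z*sin(y*z) - 5*exp(x) - 2*exp(x + y) + 4*cos(y))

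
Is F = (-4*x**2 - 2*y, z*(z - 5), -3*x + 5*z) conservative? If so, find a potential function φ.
No, ∇×F = (5 - 2*z, 3, 2) ≠ 0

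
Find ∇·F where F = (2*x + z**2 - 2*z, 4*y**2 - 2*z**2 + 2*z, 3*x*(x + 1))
8*y + 2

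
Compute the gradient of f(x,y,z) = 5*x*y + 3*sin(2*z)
(5*y, 5*x, 6*cos(2*z))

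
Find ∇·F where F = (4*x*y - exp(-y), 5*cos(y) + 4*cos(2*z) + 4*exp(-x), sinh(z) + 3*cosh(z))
4*y - 5*sin(y) + 3*sinh(z) + cosh(z)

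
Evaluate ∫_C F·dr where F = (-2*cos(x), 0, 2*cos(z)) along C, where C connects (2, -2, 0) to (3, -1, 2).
-2*sin(3) + 4*sin(2)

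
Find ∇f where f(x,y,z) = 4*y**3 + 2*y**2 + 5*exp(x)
(5*exp(x), 4*y*(3*y + 1), 0)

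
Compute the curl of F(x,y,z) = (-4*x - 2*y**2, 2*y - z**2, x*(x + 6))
(2*z, -2*x - 6, 4*y)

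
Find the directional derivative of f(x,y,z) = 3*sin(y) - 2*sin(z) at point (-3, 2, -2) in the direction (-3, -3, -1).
-7*sqrt(19)*cos(2)/19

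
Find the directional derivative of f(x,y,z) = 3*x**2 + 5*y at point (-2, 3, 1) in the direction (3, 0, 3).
-6*sqrt(2)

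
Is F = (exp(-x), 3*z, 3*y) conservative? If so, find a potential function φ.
Yes, F is conservative. φ = 3*y*z - exp(-x)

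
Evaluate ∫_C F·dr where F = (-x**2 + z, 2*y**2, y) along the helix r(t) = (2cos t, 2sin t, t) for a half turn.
28/3 - 2*pi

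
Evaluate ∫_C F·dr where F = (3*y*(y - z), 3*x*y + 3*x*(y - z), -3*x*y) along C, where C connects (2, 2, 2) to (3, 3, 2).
27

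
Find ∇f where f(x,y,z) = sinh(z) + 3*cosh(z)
(0, 0, 3*sinh(z) + cosh(z))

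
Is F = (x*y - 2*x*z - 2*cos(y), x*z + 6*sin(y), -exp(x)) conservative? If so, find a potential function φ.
No, ∇×F = (-x, -2*x + exp(x), -x + z - 2*sin(y)) ≠ 0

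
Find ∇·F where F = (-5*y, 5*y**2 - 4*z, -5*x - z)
10*y - 1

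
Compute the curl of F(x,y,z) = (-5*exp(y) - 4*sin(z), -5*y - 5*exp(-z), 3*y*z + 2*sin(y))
(3*z + 2*cos(y) - 5*exp(-z), -4*cos(z), 5*exp(y))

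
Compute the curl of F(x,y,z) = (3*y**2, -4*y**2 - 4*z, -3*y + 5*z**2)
(1, 0, -6*y)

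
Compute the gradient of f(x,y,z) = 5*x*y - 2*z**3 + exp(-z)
(5*y, 5*x, -6*z**2 - exp(-z))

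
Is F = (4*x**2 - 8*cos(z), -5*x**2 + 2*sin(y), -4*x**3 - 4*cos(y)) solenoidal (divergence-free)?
No, ∇·F = 8*x + 2*cos(y)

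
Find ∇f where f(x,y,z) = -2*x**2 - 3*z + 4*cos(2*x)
(-4*x - 8*sin(2*x), 0, -3)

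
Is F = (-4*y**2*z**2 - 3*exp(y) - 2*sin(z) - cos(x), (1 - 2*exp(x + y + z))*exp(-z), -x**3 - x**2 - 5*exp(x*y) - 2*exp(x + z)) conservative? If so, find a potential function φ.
No, ∇×F = (-5*x*exp(x*y) + exp(-z), 3*x**2 + 2*x - 8*y**2*z + 5*y*exp(x*y) + 2*exp(x + z) - 2*cos(z), 8*y*z**2 + 3*exp(y) - 2*exp(x + y)) ≠ 0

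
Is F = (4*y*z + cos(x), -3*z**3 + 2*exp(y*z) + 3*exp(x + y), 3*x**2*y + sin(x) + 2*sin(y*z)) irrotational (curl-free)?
No, ∇×F = (3*x**2 - 2*y*exp(y*z) + 9*z**2 + 2*z*cos(y*z), -6*x*y + 4*y - cos(x), -4*z + 3*exp(x + y))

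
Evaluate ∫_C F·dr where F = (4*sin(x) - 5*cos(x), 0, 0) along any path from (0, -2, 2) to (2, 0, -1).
-5*sin(2) - 4*cos(2) + 4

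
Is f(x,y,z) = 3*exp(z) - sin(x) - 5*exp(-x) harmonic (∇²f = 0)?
No, ∇²f = 3*exp(z) + sin(x) - 5*exp(-x)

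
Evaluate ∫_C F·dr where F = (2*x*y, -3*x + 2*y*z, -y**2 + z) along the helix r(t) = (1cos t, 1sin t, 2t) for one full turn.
pi*(-7 + 8*pi)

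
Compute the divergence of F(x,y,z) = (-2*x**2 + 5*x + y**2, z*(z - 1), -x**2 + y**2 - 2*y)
5 - 4*x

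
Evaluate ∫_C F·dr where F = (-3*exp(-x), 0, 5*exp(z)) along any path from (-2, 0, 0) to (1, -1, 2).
-5 + 3*exp(-1) + 2*exp(2)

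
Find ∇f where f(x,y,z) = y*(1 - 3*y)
(0, 1 - 6*y, 0)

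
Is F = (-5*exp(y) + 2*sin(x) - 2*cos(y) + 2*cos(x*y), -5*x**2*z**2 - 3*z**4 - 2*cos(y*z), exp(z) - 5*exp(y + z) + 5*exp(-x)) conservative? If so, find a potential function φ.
No, ∇×F = (10*x**2*z - 2*y*sin(y*z) + 12*z**3 - 5*exp(y + z), 5*exp(-x), -10*x*z**2 + 2*x*sin(x*y) + 5*exp(y) - 2*sin(y)) ≠ 0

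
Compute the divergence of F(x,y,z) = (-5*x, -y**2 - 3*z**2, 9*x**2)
-2*y - 5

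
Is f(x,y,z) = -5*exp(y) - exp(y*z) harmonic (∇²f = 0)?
No, ∇²f = -y**2*exp(y*z) - z**2*exp(y*z) - 5*exp(y)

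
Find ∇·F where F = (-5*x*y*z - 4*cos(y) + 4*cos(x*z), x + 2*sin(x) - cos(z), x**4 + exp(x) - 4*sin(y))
-z*(5*y + 4*sin(x*z))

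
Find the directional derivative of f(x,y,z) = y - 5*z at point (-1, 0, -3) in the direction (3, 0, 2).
-10*sqrt(13)/13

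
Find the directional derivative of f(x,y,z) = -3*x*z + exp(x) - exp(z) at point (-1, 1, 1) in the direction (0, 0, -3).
-3 + E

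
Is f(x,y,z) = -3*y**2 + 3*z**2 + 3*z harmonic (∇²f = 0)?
Yes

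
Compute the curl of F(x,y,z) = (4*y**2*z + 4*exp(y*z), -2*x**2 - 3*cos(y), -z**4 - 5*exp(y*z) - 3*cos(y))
(-5*z*exp(y*z) + 3*sin(y), 4*y*(y + exp(y*z)), -4*x - 8*y*z - 4*z*exp(y*z))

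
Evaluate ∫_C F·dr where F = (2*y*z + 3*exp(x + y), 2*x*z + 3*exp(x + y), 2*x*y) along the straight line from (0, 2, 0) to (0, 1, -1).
3*E*(1 - E)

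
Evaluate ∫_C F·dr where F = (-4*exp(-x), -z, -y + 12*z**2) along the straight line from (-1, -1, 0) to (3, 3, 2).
-4*E + 4*exp(-3) + 26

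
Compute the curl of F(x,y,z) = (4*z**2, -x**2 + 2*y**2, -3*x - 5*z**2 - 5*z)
(0, 8*z + 3, -2*x)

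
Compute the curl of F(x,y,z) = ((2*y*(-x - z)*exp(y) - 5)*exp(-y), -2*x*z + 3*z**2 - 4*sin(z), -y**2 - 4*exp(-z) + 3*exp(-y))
(2*x - 2*y - 6*z + 4*cos(z) - 3*exp(-y), -2*y, 2*x - 5*exp(-y))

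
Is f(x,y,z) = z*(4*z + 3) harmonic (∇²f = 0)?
No, ∇²f = 8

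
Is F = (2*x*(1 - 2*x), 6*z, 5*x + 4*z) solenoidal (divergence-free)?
No, ∇·F = 6 - 8*x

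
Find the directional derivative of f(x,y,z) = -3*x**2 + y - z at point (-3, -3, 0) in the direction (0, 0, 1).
-1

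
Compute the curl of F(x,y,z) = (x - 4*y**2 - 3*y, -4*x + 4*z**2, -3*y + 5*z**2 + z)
(-8*z - 3, 0, 8*y - 1)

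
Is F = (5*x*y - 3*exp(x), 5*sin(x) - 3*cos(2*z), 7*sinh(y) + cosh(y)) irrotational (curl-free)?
No, ∇×F = (-6*sin(2*z) + sinh(y) + 7*cosh(y), 0, -5*x + 5*cos(x))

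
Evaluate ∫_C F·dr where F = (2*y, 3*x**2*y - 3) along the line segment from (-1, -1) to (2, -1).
-6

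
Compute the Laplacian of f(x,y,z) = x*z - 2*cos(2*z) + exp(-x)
8*cos(2*z) + exp(-x)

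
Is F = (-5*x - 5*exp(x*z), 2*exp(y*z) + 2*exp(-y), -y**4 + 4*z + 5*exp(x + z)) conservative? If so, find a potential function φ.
No, ∇×F = (2*y*(-2*y**2 - exp(y*z)), -5*x*exp(x*z) - 5*exp(x + z), 0) ≠ 0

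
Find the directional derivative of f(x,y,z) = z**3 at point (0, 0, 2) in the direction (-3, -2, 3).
18*sqrt(22)/11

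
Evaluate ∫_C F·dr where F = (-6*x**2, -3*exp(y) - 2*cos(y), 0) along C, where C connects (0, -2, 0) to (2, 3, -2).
-3*exp(3) - 16 - 2*sin(2) - 2*sin(3) + 3*exp(-2)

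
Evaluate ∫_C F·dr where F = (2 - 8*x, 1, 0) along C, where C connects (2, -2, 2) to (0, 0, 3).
14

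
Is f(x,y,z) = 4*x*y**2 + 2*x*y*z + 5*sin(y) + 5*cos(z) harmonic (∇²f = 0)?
No, ∇²f = 8*x - 5*sin(y) - 5*cos(z)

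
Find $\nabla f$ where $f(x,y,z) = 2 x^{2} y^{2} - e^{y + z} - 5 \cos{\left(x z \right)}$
(4*x*y**2 + 5*z*sin(x*z), 4*x**2*y - exp(y + z), 5*x*sin(x*z) - exp(y + z))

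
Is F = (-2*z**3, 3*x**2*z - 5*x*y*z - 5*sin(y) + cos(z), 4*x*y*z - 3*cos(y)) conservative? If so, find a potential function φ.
No, ∇×F = (-3*x**2 + 5*x*y + 4*x*z + 3*sin(y) + sin(z), 2*z*(-2*y - 3*z), z*(6*x - 5*y)) ≠ 0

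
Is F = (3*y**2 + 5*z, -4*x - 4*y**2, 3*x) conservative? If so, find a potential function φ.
No, ∇×F = (0, 2, -6*y - 4) ≠ 0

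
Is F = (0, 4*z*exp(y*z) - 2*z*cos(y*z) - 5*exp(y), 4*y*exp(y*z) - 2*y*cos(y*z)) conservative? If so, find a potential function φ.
Yes, F is conservative. φ = -5*exp(y) + 4*exp(y*z) - 2*sin(y*z)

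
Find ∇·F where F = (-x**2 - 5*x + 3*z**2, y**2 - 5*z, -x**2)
-2*x + 2*y - 5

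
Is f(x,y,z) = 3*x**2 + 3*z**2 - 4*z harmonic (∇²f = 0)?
No, ∇²f = 12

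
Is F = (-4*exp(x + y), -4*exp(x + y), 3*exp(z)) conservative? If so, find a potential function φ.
Yes, F is conservative. φ = 3*exp(z) - 4*exp(x + y)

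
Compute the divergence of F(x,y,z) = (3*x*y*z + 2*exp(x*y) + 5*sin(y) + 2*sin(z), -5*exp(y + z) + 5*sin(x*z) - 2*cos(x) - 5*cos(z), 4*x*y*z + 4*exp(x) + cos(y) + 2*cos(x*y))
4*x*y + 3*y*z + 2*y*exp(x*y) - 5*exp(y + z)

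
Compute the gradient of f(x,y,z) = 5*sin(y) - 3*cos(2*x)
(6*sin(2*x), 5*cos(y), 0)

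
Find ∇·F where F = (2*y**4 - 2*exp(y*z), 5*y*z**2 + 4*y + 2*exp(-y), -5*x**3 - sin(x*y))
5*z**2 + 4 - 2*exp(-y)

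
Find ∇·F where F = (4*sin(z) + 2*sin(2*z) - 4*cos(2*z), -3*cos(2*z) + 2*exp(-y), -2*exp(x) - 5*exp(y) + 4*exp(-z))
-4*exp(-z) - 2*exp(-y)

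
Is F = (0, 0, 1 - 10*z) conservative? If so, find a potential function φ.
Yes, F is conservative. φ = z*(1 - 5*z)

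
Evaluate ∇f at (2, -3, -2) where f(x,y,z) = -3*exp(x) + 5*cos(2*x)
(-3*exp(2) - 10*sin(4), 0, 0)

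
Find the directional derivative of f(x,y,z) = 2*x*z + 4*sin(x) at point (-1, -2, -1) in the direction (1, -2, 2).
-2 + 4*cos(1)/3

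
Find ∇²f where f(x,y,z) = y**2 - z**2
0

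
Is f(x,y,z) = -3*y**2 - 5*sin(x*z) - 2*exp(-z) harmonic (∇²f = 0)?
No, ∇²f = 5*x**2*sin(x*z) + 5*z**2*sin(x*z) - 6 - 2*exp(-z)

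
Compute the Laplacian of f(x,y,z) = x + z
0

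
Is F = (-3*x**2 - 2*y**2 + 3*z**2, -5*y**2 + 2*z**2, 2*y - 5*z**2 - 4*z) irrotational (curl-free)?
No, ∇×F = (2 - 4*z, 6*z, 4*y)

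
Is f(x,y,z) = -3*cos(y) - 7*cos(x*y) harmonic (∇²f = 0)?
No, ∇²f = 7*x**2*cos(x*y) + 7*y**2*cos(x*y) + 3*cos(y)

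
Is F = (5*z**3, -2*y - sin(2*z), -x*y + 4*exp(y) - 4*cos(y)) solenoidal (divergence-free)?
No, ∇·F = -2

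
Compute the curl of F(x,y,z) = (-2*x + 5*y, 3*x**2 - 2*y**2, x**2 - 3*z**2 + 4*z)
(0, -2*x, 6*x - 5)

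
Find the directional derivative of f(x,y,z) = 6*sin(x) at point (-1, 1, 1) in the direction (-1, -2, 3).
-3*sqrt(14)*cos(1)/7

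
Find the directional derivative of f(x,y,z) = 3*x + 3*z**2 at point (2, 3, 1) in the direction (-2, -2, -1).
-4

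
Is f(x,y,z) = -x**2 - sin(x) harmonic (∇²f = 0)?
No, ∇²f = sin(x) - 2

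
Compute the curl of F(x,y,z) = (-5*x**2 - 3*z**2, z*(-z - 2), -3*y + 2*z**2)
(2*z - 1, -6*z, 0)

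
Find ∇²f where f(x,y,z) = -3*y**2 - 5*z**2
-16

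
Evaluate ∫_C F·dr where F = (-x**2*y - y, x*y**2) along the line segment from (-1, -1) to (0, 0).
1/2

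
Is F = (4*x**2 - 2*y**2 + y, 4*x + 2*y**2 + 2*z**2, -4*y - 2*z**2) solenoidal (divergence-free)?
No, ∇·F = 8*x + 4*y - 4*z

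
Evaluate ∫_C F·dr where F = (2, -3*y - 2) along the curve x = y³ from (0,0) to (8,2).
6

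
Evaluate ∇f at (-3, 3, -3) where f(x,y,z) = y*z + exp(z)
(0, -3, exp(-3) + 3)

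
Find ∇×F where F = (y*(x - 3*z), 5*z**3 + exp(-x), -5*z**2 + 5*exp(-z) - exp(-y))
(-15*z**2 + exp(-y), -3*y, -x + 3*z - exp(-x))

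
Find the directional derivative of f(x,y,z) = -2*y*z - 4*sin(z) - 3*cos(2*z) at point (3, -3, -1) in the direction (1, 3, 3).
6*sqrt(19)*(-3*sin(2) - 2*cos(1) + 4)/19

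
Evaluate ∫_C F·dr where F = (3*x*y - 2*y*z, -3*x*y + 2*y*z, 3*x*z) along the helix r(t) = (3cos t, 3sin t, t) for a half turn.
-72 - 9*pi/2 + 9*pi**2/2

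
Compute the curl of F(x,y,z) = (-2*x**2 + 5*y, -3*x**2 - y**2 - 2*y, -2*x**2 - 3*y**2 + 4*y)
(4 - 6*y, 4*x, -6*x - 5)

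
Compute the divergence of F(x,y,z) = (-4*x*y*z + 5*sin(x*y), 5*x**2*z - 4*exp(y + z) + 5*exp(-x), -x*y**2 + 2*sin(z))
-4*y*z + 5*y*cos(x*y) - 4*exp(y + z) + 2*cos(z)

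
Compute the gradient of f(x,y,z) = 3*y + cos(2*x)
(-2*sin(2*x), 3, 0)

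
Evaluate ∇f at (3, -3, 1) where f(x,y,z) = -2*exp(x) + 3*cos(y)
(-2*exp(3), 3*sin(3), 0)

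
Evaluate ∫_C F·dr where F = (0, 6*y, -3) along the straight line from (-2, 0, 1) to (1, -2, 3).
6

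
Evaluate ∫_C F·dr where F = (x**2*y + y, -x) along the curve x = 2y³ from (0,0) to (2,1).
17/5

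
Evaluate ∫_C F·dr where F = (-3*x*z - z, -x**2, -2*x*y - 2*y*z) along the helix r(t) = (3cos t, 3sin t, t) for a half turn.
-39*pi/4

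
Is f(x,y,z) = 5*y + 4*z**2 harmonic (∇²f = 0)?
No, ∇²f = 8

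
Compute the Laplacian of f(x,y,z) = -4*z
0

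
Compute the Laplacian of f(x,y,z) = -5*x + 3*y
0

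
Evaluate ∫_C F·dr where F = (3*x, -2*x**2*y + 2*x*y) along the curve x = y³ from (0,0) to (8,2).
224/5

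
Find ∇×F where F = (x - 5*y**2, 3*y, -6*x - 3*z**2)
(0, 6, 10*y)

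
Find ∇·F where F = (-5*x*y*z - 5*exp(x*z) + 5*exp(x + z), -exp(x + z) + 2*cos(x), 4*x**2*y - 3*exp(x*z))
-3*x*exp(x*z) - 5*y*z - 5*z*exp(x*z) + 5*exp(x + z)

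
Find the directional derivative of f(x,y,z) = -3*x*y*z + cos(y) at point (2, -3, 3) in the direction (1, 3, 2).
3*sqrt(14)*(sin(3) + 3)/14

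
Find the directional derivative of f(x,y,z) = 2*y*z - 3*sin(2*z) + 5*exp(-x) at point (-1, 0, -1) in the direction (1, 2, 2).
-5*E/3 - 4/3 - 4*cos(2)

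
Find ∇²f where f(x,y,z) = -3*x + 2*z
0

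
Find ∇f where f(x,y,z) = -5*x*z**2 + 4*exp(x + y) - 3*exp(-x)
(-5*z**2 + 4*exp(x + y) + 3*exp(-x), 4*exp(x + y), -10*x*z)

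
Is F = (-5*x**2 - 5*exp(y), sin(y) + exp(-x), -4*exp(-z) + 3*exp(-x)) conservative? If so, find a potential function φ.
No, ∇×F = (0, 3*exp(-x), 5*exp(y) - exp(-x)) ≠ 0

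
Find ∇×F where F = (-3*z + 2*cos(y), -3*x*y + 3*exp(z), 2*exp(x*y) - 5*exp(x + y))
(2*x*exp(x*y) - 3*exp(z) - 5*exp(x + y), -2*y*exp(x*y) + 5*exp(x + y) - 3, -3*y + 2*sin(y))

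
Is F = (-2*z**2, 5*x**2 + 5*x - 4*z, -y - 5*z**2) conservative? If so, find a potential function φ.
No, ∇×F = (3, -4*z, 10*x + 5) ≠ 0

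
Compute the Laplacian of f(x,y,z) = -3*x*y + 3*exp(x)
3*exp(x)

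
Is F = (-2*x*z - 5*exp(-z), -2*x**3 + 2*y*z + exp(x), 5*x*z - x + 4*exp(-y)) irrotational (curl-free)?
No, ∇×F = (-2*y - 4*exp(-y), -2*x - 5*z + 1 + 5*exp(-z), -6*x**2 + exp(x))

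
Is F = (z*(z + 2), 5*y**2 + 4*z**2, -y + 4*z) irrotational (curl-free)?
No, ∇×F = (-8*z - 1, 2*z + 2, 0)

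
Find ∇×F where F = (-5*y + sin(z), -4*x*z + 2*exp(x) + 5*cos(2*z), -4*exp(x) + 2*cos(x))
(4*x + 10*sin(2*z), 4*exp(x) + 2*sin(x) + cos(z), -4*z + 2*exp(x) + 5)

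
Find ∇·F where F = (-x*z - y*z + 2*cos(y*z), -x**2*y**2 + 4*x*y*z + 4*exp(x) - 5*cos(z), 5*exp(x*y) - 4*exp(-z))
-2*x**2*y + 4*x*z - z + 4*exp(-z)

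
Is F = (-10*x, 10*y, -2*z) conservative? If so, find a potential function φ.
Yes, F is conservative. φ = -5*x**2 + 5*y**2 - z**2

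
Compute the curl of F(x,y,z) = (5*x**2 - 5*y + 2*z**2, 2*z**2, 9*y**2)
(18*y - 4*z, 4*z, 5)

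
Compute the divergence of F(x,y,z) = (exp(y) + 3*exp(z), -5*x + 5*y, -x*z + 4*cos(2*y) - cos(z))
-x + sin(z) + 5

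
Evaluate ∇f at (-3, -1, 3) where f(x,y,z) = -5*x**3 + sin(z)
(-135, 0, cos(3))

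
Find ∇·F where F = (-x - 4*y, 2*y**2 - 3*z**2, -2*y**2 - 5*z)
4*y - 6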